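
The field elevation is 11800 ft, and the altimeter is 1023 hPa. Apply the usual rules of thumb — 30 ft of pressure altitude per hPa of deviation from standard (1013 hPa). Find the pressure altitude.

Pressure correction = (1013 − 1023) × 30 = -300 ft.
Pressure altitude = 11800 + (-300) = 11500 ft.

11500 ft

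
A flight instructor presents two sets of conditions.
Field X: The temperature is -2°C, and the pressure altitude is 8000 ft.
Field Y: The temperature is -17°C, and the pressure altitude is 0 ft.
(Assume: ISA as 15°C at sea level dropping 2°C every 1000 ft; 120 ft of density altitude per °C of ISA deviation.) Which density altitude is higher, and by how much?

Field X by 11720 ft

Field X: ISA temp = -1°C, deviation -1°C, DA = 8000 + 120 × (-1) = 7880 ft.
Field Y: ISA temp = 15°C, deviation -32°C, DA = 0 + 120 × (-32) = -3840 ft.
Field X is higher by 7880 − (-3840) = 11720 ft.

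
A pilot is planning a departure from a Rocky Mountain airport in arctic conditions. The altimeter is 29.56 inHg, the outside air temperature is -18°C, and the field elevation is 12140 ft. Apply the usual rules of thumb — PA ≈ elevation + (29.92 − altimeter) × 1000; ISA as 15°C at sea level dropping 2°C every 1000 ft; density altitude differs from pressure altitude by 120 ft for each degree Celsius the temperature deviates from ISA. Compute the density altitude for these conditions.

11540 ft

Pressure altitude = 12140 + (29.92 − 29.56) × 1000 = 12140 + (+360) = 12500 ft.
ISA temperature at 12500 ft = 15 − 2 × (12500/1000) = -10°C.
ISA deviation = -18 − (-10) = -8°C.
Density altitude = 12500 + 120 × (-8) = 11540 ft.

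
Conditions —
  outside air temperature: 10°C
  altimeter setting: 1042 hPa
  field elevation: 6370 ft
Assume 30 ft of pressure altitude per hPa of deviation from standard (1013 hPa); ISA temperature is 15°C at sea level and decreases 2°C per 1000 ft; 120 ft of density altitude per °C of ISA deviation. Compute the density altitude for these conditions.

6220 ft

Pressure altitude = 6370 + (1013 − 1042) × 30 = 6370 + (-870) = 5500 ft.
ISA temperature at 5500 ft = 15 − 2 × (5500/1000) = 4°C.
ISA deviation = 10 − 4 = +6°C.
Density altitude = 5500 + 120 × (6) = 6220 ft.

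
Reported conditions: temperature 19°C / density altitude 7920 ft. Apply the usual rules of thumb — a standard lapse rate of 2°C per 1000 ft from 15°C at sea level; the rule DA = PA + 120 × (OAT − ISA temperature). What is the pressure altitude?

6000 ft

DA = PA + 120 × (OAT − (15 − 2·PA/1000)) = PA + 120·OAT − 1800 + 0.24·PA = 1.24·PA + 120·OAT − 1800.
So 1.24·PA = 7920 − 120 × 19 + 1800 = 7440.
PA = 7440 / 1.24 = 6000 ft.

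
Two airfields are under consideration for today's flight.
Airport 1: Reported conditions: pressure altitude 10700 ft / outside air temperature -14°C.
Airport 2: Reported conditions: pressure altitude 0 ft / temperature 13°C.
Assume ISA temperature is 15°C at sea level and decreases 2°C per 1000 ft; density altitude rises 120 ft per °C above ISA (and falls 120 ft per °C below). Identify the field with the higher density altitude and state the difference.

Airport 1 by 10028 ft

Airport 1: ISA temp = -6.4°C, deviation -7.6°C, DA = 10700 + 120 × (-7.6) = 9788 ft.
Airport 2: ISA temp = 15°C, deviation -2°C, DA = 0 + 120 × (-2) = -240 ft.
Airport 1 is higher by 9788 − (-240) = 10028 ft.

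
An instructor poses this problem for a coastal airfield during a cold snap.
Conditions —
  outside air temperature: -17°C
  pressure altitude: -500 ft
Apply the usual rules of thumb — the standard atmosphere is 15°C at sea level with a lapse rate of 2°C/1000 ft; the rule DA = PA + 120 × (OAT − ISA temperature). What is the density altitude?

ISA temperature at -500 ft = 15 − 2 × (-500/1000) = 16°C.
ISA deviation = -17 − 16 = -33°C.
Density altitude = -500 + 120 × (-33) = -500 + (-3960) = -4460 ft.

-4460 ft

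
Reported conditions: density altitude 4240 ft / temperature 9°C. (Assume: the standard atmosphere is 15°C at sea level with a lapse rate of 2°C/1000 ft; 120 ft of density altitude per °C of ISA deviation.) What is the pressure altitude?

4000 ft

DA = PA + 120 × (OAT − (15 − 2·PA/1000)) = PA + 120·OAT − 1800 + 0.24·PA = 1.24·PA + 120·OAT − 1800.
So 1.24·PA = 4240 − 120 × 9 + 1800 = 4960.
PA = 4960 / 1.24 = 4000 ft.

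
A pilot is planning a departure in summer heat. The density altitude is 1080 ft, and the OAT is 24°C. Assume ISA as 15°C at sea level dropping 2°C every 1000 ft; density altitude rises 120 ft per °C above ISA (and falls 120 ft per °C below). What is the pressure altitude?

DA = PA + 120 × (OAT − (15 − 2·PA/1000)) = PA + 120·OAT − 1800 + 0.24·PA = 1.24·PA + 120·OAT − 1800.
So 1.24·PA = 1080 − 120 × 24 + 1800 = 0.
PA = 0 / 1.24 = 0 ft.

0 ft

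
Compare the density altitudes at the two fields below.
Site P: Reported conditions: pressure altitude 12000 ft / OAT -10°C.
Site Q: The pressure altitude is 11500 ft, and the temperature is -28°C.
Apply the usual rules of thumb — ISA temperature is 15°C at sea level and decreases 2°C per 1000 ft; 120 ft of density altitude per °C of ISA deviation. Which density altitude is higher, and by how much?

Site P: ISA temp = -9°C, deviation -1°C, DA = 12000 + 120 × (-1) = 11880 ft.
Site Q: ISA temp = -8°C, deviation -20°C, DA = 11500 + 120 × (-20) = 9100 ft.
Site P is higher by 11880 − 9100 = 2780 ft.

Site P by 2780 ft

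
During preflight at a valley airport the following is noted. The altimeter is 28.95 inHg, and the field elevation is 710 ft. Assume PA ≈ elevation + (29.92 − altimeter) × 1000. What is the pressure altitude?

Pressure correction = (29.92 − 28.95) × 1000 = +970 ft.
Pressure altitude = 710 + (+970) = 1680 ft.

1680 ft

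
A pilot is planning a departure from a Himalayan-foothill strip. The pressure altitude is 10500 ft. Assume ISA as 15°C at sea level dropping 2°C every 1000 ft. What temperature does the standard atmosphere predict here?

-6°C

ISA temperature = 15 − 2 × (10500/1000) = 15 − 21 = -6°C.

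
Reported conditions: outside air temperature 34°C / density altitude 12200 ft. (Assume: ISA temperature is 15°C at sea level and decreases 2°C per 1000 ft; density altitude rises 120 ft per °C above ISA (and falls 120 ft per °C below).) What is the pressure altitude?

DA = PA + 120 × (OAT − (15 − 2·PA/1000)) = PA + 120·OAT − 1800 + 0.24·PA = 1.24·PA + 120·OAT − 1800.
So 1.24·PA = 12200 − 120 × 34 + 1800 = 9920.
PA = 9920 / 1.24 = 8000 ft.

8000 ft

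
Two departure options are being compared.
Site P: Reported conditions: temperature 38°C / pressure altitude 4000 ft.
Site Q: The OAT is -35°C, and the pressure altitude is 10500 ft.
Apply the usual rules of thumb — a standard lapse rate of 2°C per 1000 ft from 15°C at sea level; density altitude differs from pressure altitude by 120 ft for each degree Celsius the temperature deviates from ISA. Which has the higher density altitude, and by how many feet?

Site P by 700 ft

Site P: ISA temp = 7°C, deviation +31°C, DA = 4000 + 120 × 31 = 7720 ft.
Site Q: ISA temp = -6°C, deviation -29°C, DA = 10500 + 120 × (-29) = 7020 ft.
Site P is higher by 7720 − 7020 = 700 ft.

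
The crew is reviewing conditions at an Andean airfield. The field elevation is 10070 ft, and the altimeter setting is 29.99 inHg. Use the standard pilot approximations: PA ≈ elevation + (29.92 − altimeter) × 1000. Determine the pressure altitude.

10000 ft

Pressure correction = (29.92 − 29.99) × 1000 = -70 ft.
Pressure altitude = 10070 + (-70) = 10000 ft.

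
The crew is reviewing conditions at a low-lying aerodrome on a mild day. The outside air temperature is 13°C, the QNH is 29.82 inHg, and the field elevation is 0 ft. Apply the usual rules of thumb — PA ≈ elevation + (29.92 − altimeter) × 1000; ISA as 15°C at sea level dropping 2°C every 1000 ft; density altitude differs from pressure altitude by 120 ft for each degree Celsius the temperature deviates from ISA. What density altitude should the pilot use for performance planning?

Pressure altitude = 0 + (29.92 − 29.82) × 1000 = 0 + (+100) = 100 ft.
ISA temperature at 100 ft = 15 − 2 × (100/1000) = 14.8°C.
ISA deviation = 13 − 14.8 = -1.8°C.
Density altitude = 100 + 120 × (-1.8) = -116 ft.

-116 ft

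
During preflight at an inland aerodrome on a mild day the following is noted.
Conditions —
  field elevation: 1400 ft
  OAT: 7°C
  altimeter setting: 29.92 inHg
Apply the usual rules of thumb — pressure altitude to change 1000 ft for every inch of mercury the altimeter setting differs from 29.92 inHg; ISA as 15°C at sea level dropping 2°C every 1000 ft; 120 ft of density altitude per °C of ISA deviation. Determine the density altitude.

Pressure altitude = 1400 + (29.92 − 29.92) × 1000 = 1400 + (0) = 1400 ft.
ISA temperature at 1400 ft = 15 − 2 × (1400/1000) = 12.2°C.
ISA deviation = 7 − 12.2 = -5.2°C.
Density altitude = 1400 + 120 × (-5.2) = 776 ft.

776 ft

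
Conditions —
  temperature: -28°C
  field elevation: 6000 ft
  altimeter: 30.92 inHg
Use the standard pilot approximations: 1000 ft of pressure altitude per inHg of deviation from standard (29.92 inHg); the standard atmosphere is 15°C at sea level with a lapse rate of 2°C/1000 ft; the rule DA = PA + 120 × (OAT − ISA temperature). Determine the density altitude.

1040 ft

Pressure altitude = 6000 + (29.92 − 30.92) × 1000 = 6000 + (-1000) = 5000 ft.
ISA temperature at 5000 ft = 15 − 2 × (5000/1000) = 5°C.
ISA deviation = -28 − 5 = -33°C.
Density altitude = 5000 + 120 × (-33) = 1040 ft.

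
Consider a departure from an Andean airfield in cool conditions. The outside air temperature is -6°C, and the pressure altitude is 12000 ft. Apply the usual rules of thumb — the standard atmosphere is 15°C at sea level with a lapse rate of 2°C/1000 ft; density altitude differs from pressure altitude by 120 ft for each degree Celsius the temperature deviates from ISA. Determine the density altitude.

ISA temperature at 12000 ft = 15 − 2 × (12000/1000) = -9°C.
ISA deviation = -6 − (-9) = +3°C.
Density altitude = 12000 + 120 × (3) = 12000 + (+360) = 12360 ft.

12360 ft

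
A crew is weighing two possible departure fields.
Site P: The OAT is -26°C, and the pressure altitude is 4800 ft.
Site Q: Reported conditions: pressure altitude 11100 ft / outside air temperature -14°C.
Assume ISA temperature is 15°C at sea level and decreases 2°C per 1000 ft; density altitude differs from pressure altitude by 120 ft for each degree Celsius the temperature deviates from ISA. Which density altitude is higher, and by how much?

Site P: ISA temp = 5.4°C, deviation -31.4°C, DA = 4800 + 120 × (-31.4) = 1032 ft.
Site Q: ISA temp = -7.2°C, deviation -6.8°C, DA = 11100 + 120 × (-6.8) = 10284 ft.
Site Q is higher by 10284 − 1032 = 9252 ft.

Site Q by 9252 ft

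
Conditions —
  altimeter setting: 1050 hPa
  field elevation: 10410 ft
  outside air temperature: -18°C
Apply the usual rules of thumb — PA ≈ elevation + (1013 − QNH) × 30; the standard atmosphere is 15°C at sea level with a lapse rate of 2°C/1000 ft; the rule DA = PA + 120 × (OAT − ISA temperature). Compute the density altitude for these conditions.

7572 ft

Pressure altitude = 10410 + (1013 − 1050) × 30 = 10410 + (-1110) = 9300 ft.
ISA temperature at 9300 ft = 15 − 2 × (9300/1000) = -3.6°C.
ISA deviation = -18 − (-3.6) = -14.4°C.
Density altitude = 9300 + 120 × (-14.4) = 7572 ft.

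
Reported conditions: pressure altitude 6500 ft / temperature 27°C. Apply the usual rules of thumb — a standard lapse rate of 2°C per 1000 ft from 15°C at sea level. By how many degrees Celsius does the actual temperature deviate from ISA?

ISA temperature at 6500 ft = 15 − 2 × (6500/1000) = 2°C.
Deviation = OAT − ISA = 27 − 2 = +25°C.

ISA+25°C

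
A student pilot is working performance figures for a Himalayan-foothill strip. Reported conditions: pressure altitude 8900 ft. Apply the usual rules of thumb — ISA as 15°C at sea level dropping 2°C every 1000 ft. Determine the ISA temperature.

ISA temperature = 15 − 2 × (8900/1000) = 15 − 17.8 = -2.8°C.

-2.8°C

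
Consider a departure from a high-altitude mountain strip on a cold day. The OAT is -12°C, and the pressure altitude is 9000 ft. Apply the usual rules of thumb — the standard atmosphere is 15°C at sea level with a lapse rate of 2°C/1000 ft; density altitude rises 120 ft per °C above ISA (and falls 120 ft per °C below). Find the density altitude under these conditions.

ISA temperature at 9000 ft = 15 − 2 × (9000/1000) = -3°C.
ISA deviation = -12 − (-3) = -9°C.
Density altitude = 9000 + 120 × (-9) = 9000 + (-1080) = 7920 ft.

7920 ft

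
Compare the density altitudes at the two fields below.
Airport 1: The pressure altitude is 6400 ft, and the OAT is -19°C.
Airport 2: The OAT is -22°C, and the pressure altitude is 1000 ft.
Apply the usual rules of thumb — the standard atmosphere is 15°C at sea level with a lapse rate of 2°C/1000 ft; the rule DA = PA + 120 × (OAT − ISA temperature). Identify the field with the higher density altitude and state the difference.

Airport 1 by 7056 ft

Airport 1: ISA temp = 2.2°C, deviation -21.2°C, DA = 6400 + 120 × (-21.2) = 3856 ft.
Airport 2: ISA temp = 13°C, deviation -35°C, DA = 1000 + 120 × (-35) = -3200 ft.
Airport 1 is higher by 3856 − (-3200) = 7056 ft.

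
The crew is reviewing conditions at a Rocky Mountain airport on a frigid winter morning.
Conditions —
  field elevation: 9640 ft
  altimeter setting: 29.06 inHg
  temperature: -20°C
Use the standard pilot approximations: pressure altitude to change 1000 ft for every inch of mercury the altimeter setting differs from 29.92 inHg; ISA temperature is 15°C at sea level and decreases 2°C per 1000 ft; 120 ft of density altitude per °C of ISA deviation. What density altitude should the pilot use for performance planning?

Pressure altitude = 9640 + (29.92 − 29.06) × 1000 = 9640 + (+860) = 10500 ft.
ISA temperature at 10500 ft = 15 − 2 × (10500/1000) = -6°C.
ISA deviation = -20 − (-6) = -14°C.
Density altitude = 10500 + 120 × (-14) = 8820 ft.

8820 ft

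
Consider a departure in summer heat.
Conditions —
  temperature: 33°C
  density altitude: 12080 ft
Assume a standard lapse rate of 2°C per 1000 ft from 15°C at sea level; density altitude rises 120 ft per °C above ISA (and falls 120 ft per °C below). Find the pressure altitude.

DA = PA + 120 × (OAT − (15 − 2·PA/1000)) = PA + 120·OAT − 1800 + 0.24·PA = 1.24·PA + 120·OAT − 1800.
So 1.24·PA = 12080 − 120 × 33 + 1800 = 9920.
PA = 9920 / 1.24 = 8000 ft.

8000 ft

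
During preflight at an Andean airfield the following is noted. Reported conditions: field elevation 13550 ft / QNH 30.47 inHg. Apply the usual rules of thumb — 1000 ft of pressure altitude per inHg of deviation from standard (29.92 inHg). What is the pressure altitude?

Pressure correction = (29.92 − 30.47) × 1000 = -550 ft.
Pressure altitude = 13550 + (-550) = 13000 ft.

13000 ft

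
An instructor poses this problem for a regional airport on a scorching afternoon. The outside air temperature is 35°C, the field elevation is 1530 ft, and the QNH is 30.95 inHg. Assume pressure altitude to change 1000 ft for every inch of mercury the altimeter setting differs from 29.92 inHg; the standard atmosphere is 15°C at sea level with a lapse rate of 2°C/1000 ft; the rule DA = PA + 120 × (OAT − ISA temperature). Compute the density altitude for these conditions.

3020 ft

Pressure altitude = 1530 + (29.92 − 30.95) × 1000 = 1530 + (-1030) = 500 ft.
ISA temperature at 500 ft = 15 − 2 × (500/1000) = 14°C.
ISA deviation = 35 − 14 = +21°C.
Density altitude = 500 + 120 × (21) = 3020 ft.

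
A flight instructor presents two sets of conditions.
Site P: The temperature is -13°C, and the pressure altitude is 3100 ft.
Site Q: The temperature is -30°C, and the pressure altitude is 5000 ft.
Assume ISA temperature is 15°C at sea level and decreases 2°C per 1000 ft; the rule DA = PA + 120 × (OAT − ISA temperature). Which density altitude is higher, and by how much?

Site Q by 316 ft

Site P: ISA temp = 8.8°C, deviation -21.8°C, DA = 3100 + 120 × (-21.8) = 484 ft.
Site Q: ISA temp = 5°C, deviation -35°C, DA = 5000 + 120 × (-35) = 800 ft.
Site Q is higher by 800 − 484 = 316 ft.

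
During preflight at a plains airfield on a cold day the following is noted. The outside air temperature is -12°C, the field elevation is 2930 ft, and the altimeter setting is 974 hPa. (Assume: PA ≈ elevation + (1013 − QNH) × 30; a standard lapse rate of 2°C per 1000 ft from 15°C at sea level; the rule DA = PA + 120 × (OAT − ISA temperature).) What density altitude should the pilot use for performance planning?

1844 ft

Pressure altitude = 2930 + (1013 − 974) × 30 = 2930 + (+1170) = 4100 ft.
ISA temperature at 4100 ft = 15 − 2 × (4100/1000) = 6.8°C.
ISA deviation = -12 − 6.8 = -18.8°C.
Density altitude = 4100 + 120 × (-18.8) = 1844 ft.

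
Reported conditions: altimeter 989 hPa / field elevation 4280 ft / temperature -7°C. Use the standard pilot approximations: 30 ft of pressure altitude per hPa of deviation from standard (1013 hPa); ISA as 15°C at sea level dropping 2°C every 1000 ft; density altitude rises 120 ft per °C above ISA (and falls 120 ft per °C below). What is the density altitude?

Pressure altitude = 4280 + (1013 − 989) × 30 = 4280 + (+720) = 5000 ft.
ISA temperature at 5000 ft = 15 − 2 × (5000/1000) = 5°C.
ISA deviation = -7 − 5 = -12°C.
Density altitude = 5000 + 120 × (-12) = 3560 ft.

3560 ft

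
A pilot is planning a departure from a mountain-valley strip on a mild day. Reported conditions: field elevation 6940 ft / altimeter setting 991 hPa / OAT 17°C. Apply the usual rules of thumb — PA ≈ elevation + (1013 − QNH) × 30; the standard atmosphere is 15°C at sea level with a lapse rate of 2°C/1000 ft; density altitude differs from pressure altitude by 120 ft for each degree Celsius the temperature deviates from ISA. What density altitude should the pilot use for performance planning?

Pressure altitude = 6940 + (1013 − 991) × 30 = 6940 + (+660) = 7600 ft.
ISA temperature at 7600 ft = 15 − 2 × (7600/1000) = -0.2°C.
ISA deviation = 17 − (-0.2) = +17.2°C.
Density altitude = 7600 + 120 × (17.2) = 9664 ft.

9664 ft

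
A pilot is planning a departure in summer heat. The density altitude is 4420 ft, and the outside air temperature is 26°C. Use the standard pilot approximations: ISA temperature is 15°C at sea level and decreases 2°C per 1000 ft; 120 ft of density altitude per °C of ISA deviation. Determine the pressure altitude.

2500 ft

DA = PA + 120 × (OAT − (15 − 2·PA/1000)) = PA + 120·OAT − 1800 + 0.24·PA = 1.24·PA + 120·OAT − 1800.
So 1.24·PA = 4420 − 120 × 26 + 1800 = 3100.
PA = 3100 / 1.24 = 2500 ft.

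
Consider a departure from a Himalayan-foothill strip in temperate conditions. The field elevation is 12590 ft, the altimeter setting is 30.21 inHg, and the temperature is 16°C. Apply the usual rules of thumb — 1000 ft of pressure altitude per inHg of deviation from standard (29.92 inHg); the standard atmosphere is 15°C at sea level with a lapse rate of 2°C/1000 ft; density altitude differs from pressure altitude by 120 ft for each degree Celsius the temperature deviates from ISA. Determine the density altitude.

Pressure altitude = 12590 + (29.92 − 30.21) × 1000 = 12590 + (-290) = 12300 ft.
ISA temperature at 12300 ft = 15 − 2 × (12300/1000) = -9.6°C.
ISA deviation = 16 − (-9.6) = +25.6°C.
Density altitude = 12300 + 120 × (25.6) = 15372 ft.

15372 ft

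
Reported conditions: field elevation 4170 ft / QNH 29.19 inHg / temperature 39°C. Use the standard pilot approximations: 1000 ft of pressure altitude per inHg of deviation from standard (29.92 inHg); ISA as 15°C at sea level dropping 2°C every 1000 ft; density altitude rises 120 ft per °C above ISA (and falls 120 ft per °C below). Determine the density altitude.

Pressure altitude = 4170 + (29.92 − 29.19) × 1000 = 4170 + (+730) = 4900 ft.
ISA temperature at 4900 ft = 15 − 2 × (4900/1000) = 5.2°C.
ISA deviation = 39 − 5.2 = +33.8°C.
Density altitude = 4900 + 120 × (33.8) = 8956 ft.

8956 ft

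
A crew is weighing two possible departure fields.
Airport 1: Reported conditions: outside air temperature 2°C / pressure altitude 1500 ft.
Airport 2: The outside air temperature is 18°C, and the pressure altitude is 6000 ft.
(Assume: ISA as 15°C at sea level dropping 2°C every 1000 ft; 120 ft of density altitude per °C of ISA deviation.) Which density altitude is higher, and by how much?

Airport 2 by 7500 ft

Airport 1: ISA temp = 12°C, deviation -10°C, DA = 1500 + 120 × (-10) = 300 ft.
Airport 2: ISA temp = 3°C, deviation +15°C, DA = 6000 + 120 × 15 = 7800 ft.
Airport 2 is higher by 7800 − 300 = 7500 ft.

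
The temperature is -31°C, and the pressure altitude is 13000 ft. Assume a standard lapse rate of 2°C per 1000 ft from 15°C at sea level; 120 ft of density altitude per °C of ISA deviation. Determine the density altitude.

ISA temperature at 13000 ft = 15 − 2 × (13000/1000) = -11°C.
ISA deviation = -31 − (-11) = -20°C.
Density altitude = 13000 + 120 × (-20) = 13000 + (-2400) = 10600 ft.

10600 ft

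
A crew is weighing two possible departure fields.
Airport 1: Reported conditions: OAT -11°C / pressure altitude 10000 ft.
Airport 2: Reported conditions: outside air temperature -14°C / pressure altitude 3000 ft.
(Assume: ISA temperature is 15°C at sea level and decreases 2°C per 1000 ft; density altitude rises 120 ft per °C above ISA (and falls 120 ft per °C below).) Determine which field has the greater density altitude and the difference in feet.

Airport 1: ISA temp = -5°C, deviation -6°C, DA = 10000 + 120 × (-6) = 9280 ft.
Airport 2: ISA temp = 9°C, deviation -23°C, DA = 3000 + 120 × (-23) = 240 ft.
Airport 1 is higher by 9280 − 240 = 9040 ft.

Airport 1 by 9040 ft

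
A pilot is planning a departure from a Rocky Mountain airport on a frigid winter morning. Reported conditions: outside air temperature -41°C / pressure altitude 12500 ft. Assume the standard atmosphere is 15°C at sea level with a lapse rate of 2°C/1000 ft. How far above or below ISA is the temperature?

ISA-31°C

ISA temperature at 12500 ft = 15 − 2 × (12500/1000) = -10°C.
Deviation = OAT − ISA = -41 − (-10) = -31°C.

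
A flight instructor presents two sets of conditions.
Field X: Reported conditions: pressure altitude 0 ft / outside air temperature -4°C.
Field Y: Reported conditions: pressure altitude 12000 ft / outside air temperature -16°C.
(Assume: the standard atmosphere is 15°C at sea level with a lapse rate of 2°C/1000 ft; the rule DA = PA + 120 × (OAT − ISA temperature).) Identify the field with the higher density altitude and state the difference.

Field X: ISA temp = 15°C, deviation -19°C, DA = 0 + 120 × (-19) = -2280 ft.
Field Y: ISA temp = -9°C, deviation -7°C, DA = 12000 + 120 × (-7) = 11160 ft.
Field Y is higher by 11160 − (-2280) = 13440 ft.

Field Y by 13440 ft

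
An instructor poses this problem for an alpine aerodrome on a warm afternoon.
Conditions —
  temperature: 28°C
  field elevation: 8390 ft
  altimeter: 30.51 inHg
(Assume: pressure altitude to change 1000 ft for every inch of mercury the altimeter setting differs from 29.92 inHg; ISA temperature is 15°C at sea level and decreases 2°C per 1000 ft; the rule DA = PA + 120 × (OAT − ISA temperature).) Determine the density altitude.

Pressure altitude = 8390 + (29.92 − 30.51) × 1000 = 8390 + (-590) = 7800 ft.
ISA temperature at 7800 ft = 15 − 2 × (7800/1000) = -0.6°C.
ISA deviation = 28 − (-0.6) = +28.6°C.
Density altitude = 7800 + 120 × (28.6) = 11232 ft.

11232 ft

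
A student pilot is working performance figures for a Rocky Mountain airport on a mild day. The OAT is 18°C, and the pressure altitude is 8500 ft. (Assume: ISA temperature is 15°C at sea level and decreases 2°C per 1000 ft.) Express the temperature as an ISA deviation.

ISA+20°C

ISA temperature at 8500 ft = 15 − 2 × (8500/1000) = -2°C.
Deviation = OAT − ISA = 18 − (-2) = +20°C.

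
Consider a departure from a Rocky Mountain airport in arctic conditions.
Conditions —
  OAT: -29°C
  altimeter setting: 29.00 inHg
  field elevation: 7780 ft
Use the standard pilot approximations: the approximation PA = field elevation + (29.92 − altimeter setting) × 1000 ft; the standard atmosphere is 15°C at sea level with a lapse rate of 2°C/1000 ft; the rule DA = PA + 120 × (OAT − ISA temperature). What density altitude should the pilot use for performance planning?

Pressure altitude = 7780 + (29.92 − 29.00) × 1000 = 7780 + (+920) = 8700 ft.
ISA temperature at 8700 ft = 15 − 2 × (8700/1000) = -2.4°C.
ISA deviation = -29 − (-2.4) = -26.6°C.
Density altitude = 8700 + 120 × (-26.6) = 5508 ft.

5508 ft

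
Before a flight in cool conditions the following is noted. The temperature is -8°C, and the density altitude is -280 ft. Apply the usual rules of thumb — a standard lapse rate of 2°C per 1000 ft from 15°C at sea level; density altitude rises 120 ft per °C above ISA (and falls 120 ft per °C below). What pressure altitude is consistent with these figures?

2000 ft

DA = PA + 120 × (OAT − (15 − 2·PA/1000)) = PA + 120·OAT − 1800 + 0.24·PA = 1.24·PA + 120·OAT − 1800.
So 1.24·PA = -280 − 120 × (-8) + 1800 = 2480.
PA = 2480 / 1.24 = 2000 ft.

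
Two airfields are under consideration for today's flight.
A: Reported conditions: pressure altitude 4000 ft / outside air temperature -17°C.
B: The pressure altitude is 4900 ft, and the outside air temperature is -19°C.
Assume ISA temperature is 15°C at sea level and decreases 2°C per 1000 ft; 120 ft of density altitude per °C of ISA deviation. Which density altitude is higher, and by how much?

B by 876 ft

A: ISA temp = 7°C, deviation -24°C, DA = 4000 + 120 × (-24) = 1120 ft.
B: ISA temp = 5.2°C, deviation -24.2°C, DA = 4900 + 120 × (-24.2) = 1996 ft.
B is higher by 1996 − 1120 = 876 ft.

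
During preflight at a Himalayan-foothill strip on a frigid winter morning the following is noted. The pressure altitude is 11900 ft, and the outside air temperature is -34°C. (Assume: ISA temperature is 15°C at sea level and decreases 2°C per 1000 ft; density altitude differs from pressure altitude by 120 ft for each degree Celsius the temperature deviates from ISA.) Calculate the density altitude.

8876 ft

ISA temperature at 11900 ft = 15 − 2 × (11900/1000) = -8.8°C.
ISA deviation = -34 − (-8.8) = -25.2°C.
Density altitude = 11900 + 120 × (-25.2) = 11900 + (-3024) = 8876 ft.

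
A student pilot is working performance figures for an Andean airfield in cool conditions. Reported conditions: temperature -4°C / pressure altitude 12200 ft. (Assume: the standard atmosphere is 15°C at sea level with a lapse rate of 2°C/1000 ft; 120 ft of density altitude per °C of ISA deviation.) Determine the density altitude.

12848 ft

ISA temperature at 12200 ft = 15 − 2 × (12200/1000) = -9.4°C.
ISA deviation = -4 − (-9.4) = +5.4°C.
Density altitude = 12200 + 120 × (5.4) = 12200 + (+648) = 12848 ft.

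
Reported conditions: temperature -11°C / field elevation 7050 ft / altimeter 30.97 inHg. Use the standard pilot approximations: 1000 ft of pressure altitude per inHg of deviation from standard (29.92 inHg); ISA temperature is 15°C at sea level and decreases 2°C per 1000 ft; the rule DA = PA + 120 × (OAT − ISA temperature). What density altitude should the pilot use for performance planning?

Pressure altitude = 7050 + (29.92 − 30.97) × 1000 = 7050 + (-1050) = 6000 ft.
ISA temperature at 6000 ft = 15 − 2 × (6000/1000) = 3°C.
ISA deviation = -11 − 3 = -14°C.
Density altitude = 6000 + 120 × (-14) = 4320 ft.

4320 ft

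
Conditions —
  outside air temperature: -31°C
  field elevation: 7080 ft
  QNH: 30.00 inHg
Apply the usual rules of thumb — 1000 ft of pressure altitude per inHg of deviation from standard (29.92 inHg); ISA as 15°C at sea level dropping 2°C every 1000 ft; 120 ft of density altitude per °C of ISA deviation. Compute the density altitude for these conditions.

Pressure altitude = 7080 + (29.92 − 30.00) × 1000 = 7080 + (-80) = 7000 ft.
ISA temperature at 7000 ft = 15 − 2 × (7000/1000) = 1°C.
ISA deviation = -31 − 1 = -32°C.
Density altitude = 7000 + 120 × (-32) = 3160 ft.

3160 ft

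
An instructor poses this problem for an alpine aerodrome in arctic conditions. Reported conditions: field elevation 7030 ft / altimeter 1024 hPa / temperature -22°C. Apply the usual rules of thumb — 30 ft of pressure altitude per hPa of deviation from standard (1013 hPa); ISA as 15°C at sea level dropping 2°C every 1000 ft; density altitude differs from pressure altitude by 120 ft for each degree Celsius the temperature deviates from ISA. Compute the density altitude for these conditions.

Pressure altitude = 7030 + (1013 − 1024) × 30 = 7030 + (-330) = 6700 ft.
ISA temperature at 6700 ft = 15 − 2 × (6700/1000) = 1.6°C.
ISA deviation = -22 − 1.6 = -23.6°C.
Density altitude = 6700 + 120 × (-23.6) = 3868 ft.

3868 ft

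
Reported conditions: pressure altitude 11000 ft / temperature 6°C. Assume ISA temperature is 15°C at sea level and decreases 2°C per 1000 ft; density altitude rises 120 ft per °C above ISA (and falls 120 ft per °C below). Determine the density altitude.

ISA temperature at 11000 ft = 15 − 2 × (11000/1000) = -7°C.
ISA deviation = 6 − (-7) = +13°C.
Density altitude = 11000 + 120 × (13) = 11000 + (+1560) = 12560 ft.

12560 ft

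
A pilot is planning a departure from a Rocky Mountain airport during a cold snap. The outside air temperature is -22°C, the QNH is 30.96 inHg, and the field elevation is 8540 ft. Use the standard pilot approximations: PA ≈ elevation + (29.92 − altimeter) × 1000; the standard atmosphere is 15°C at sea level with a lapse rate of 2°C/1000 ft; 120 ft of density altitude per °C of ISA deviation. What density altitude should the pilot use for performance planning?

Pressure altitude = 8540 + (29.92 − 30.96) × 1000 = 8540 + (-1040) = 7500 ft.
ISA temperature at 7500 ft = 15 − 2 × (7500/1000) = 0°C.
ISA deviation = -22 − 0 = -22°C.
Density altitude = 7500 + 120 × (-22) = 4860 ft.

4860 ft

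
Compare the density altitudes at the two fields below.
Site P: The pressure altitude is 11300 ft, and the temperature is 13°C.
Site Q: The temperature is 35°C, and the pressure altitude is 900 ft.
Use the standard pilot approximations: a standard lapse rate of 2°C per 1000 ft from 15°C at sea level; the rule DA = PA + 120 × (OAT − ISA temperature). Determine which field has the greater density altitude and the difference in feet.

Site P by 10256 ft

Site P: ISA temp = -7.6°C, deviation +20.6°C, DA = 11300 + 120 × 20.6 = 13772 ft.
Site Q: ISA temp = 13.2°C, deviation +21.8°C, DA = 900 + 120 × 21.8 = 3516 ft.
Site P is higher by 13772 − 3516 = 10256 ft.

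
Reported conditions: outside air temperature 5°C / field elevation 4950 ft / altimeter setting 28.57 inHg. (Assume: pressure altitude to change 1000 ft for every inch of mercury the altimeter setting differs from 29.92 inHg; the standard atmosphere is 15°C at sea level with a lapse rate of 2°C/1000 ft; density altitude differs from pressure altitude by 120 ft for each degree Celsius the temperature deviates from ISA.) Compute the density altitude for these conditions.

6612 ft

Pressure altitude = 4950 + (29.92 − 28.57) × 1000 = 4950 + (+1350) = 6300 ft.
ISA temperature at 6300 ft = 15 − 2 × (6300/1000) = 2.4°C.
ISA deviation = 5 − 2.4 = +2.6°C.
Density altitude = 6300 + 120 × (2.6) = 6612 ft.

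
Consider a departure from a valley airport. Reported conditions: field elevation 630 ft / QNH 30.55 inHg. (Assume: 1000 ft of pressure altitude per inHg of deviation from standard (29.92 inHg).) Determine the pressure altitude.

0 ft

Pressure correction = (29.92 − 30.55) × 1000 = -630 ft.
Pressure altitude = 630 + (-630) = 0 ft.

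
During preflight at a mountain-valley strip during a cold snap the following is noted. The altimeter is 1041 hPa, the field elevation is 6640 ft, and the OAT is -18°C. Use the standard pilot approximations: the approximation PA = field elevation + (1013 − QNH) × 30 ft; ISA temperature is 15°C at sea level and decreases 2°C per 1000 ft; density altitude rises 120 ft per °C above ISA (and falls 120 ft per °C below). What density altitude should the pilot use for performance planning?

Pressure altitude = 6640 + (1013 − 1041) × 30 = 6640 + (-840) = 5800 ft.
ISA temperature at 5800 ft = 15 − 2 × (5800/1000) = 3.4°C.
ISA deviation = -18 − 3.4 = -21.4°C.
Density altitude = 5800 + 120 × (-21.4) = 3232 ft.

3232 ft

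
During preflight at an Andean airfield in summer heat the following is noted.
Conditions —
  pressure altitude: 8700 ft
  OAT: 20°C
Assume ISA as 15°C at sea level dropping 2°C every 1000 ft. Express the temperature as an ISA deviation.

ISA temperature at 8700 ft = 15 − 2 × (8700/1000) = -2.4°C.
Deviation = OAT − ISA = 20 − (-2.4) = +22.4°C.

ISA+22.4°C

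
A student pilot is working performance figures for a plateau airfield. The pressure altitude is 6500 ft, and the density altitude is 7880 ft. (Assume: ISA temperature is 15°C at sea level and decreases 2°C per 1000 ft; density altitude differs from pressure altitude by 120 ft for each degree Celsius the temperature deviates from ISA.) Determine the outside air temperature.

Density altitude − pressure altitude = 7880 − 6500 = +1380 ft.
At 120 ft/°C that is an ISA deviation of 1380/120 = +11.5°C.
ISA temperature at 6500 ft = 15 − 2 × (6500/1000) = 2°C.
OAT = ISA + deviation = 2 + (+11.5) = 13.5°C.

13.5°C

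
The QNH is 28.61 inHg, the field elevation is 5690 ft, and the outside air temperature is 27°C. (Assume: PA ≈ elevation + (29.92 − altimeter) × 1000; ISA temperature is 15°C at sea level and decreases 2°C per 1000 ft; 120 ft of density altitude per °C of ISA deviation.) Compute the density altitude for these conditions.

10120 ft

Pressure altitude = 5690 + (29.92 − 28.61) × 1000 = 5690 + (+1310) = 7000 ft.
ISA temperature at 7000 ft = 15 − 2 × (7000/1000) = 1°C.
ISA deviation = 27 − 1 = +26°C.
Density altitude = 7000 + 120 × (26) = 10120 ft.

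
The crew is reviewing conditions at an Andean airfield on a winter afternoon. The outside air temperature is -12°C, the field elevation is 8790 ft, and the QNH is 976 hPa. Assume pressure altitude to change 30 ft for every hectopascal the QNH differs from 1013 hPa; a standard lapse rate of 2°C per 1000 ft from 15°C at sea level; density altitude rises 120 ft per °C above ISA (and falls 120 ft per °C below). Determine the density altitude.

Pressure altitude = 8790 + (1013 − 976) × 30 = 8790 + (+1110) = 9900 ft.
ISA temperature at 9900 ft = 15 − 2 × (9900/1000) = -4.8°C.
ISA deviation = -12 − (-4.8) = -7.2°C.
Density altitude = 9900 + 120 × (-7.2) = 9036 ft.

9036 ft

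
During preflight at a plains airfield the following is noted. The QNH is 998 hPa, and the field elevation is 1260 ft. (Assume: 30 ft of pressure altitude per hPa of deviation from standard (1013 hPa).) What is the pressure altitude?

1710 ft

Pressure correction = (1013 − 998) × 30 = +450 ft.
Pressure altitude = 1260 + (+450) = 1710 ft.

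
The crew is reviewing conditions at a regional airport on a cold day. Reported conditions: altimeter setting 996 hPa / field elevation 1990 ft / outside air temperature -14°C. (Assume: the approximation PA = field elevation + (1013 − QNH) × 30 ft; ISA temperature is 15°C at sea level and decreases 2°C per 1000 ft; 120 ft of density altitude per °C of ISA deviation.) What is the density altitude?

-380 ft

Pressure altitude = 1990 + (1013 − 996) × 30 = 1990 + (+510) = 2500 ft.
ISA temperature at 2500 ft = 15 − 2 × (2500/1000) = 10°C.
ISA deviation = -14 − 10 = -24°C.
Density altitude = 2500 + 120 × (-24) = -380 ft.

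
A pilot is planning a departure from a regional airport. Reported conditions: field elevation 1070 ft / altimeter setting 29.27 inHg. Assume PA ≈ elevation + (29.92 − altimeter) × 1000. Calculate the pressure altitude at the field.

Pressure correction = (29.92 − 29.27) × 1000 = +650 ft.
Pressure altitude = 1070 + (+650) = 1720 ft.

1720 ft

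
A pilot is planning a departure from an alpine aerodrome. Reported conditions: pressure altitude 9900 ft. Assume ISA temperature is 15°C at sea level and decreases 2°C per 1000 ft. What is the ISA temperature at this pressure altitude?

-4.8°C

ISA temperature = 15 − 2 × (9900/1000) = 15 − 19.8 = -4.8°C.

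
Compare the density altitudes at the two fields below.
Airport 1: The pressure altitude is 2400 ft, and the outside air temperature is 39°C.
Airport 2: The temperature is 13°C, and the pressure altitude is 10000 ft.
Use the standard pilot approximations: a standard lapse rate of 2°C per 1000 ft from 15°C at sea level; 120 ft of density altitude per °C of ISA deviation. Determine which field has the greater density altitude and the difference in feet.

Airport 2 by 6304 ft

Airport 1: ISA temp = 10.2°C, deviation +28.8°C, DA = 2400 + 120 × 28.8 = 5856 ft.
Airport 2: ISA temp = -5°C, deviation +18°C, DA = 10000 + 120 × 18 = 12160 ft.
Airport 2 is higher by 12160 − 5856 = 6304 ft.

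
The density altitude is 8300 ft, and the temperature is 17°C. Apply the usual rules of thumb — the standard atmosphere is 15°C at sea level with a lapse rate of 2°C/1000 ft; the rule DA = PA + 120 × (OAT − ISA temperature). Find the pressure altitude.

DA = PA + 120 × (OAT − (15 − 2·PA/1000)) = PA + 120·OAT − 1800 + 0.24·PA = 1.24·PA + 120·OAT − 1800.
So 1.24·PA = 8300 − 120 × 17 + 1800 = 8060.
PA = 8060 / 1.24 = 6500 ft.

6500 ft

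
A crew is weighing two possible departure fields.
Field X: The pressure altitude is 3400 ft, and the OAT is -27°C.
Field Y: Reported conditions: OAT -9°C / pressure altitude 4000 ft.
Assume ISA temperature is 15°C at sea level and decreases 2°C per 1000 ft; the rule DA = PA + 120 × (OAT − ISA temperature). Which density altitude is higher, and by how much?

Field X: ISA temp = 8.2°C, deviation -35.2°C, DA = 3400 + 120 × (-35.2) = -824 ft.
Field Y: ISA temp = 7°C, deviation -16°C, DA = 4000 + 120 × (-16) = 2080 ft.
Field Y is higher by 2080 − (-824) = 2904 ft.

Field Y by 2904 ft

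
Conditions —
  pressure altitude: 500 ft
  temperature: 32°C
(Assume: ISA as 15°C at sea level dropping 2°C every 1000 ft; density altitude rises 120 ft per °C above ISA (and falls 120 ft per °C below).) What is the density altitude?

2660 ft

ISA temperature at 500 ft = 15 − 2 × (500/1000) = 14°C.
ISA deviation = 32 − 14 = +18°C.
Density altitude = 500 + 120 × (18) = 500 + (+2160) = 2660 ft.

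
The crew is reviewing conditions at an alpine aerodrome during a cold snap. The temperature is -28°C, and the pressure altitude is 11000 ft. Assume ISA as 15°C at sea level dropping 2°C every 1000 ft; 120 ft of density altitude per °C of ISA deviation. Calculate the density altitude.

ISA temperature at 11000 ft = 15 − 2 × (11000/1000) = -7°C.
ISA deviation = -28 − (-7) = -21°C.
Density altitude = 11000 + 120 × (-21) = 11000 + (-2520) = 8480 ft.

8480 ft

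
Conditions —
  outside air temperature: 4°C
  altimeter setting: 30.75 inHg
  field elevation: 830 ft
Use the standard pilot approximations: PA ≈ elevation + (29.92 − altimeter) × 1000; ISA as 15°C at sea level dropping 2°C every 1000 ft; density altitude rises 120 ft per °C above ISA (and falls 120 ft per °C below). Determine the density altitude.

Pressure altitude = 830 + (29.92 − 30.75) × 1000 = 830 + (-830) = 0 ft.
ISA temperature at 0 ft = 15 − 2 × (0/1000) = 15°C.
ISA deviation = 4 − 15 = -11°C.
Density altitude = 0 + 120 × (-11) = -1320 ft.

-1320 ft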